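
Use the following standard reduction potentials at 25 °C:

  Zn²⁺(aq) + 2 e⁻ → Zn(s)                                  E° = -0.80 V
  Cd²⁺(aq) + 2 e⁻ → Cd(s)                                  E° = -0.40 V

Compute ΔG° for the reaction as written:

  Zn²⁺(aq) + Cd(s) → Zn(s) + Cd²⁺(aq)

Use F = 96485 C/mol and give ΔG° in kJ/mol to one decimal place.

+77.2 kJ/mol

As written, Zn²⁺/Zn is reduced (cathode) and Cd²⁺/Cd is oxidised (anode), so E°cell = (-0.80) − (-0.40) = -0.40 V.
Balancing electrons gives n = 2.
ΔG° = −nFE° = −(2)(96485)(-0.40) = 77,188 J = +77.2 kJ/mol.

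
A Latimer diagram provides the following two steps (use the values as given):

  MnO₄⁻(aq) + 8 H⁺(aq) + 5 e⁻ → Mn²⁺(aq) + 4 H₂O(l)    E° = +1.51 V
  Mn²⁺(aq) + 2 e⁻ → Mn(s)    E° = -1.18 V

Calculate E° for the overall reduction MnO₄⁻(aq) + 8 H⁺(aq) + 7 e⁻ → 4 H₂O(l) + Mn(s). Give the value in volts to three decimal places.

Adding the free-energy changes (−nFE°) of the two steps gives −n₃FE°₃ = −n₁FE°₁ − n₂FE°₂.
E°₃ = (5×+1.51 + 2×-1.18) / 7 = (+5.190) / 7 = +0.741 V.

+0.741 V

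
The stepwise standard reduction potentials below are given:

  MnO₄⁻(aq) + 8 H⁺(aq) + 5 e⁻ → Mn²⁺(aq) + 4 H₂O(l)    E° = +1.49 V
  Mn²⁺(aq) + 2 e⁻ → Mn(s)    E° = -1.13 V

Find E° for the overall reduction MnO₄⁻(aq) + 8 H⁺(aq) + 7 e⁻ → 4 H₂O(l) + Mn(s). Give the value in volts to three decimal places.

+0.741 V

Since ΔG° = −nFE° is additive over sequential reductions, n₃E°₃ = n₁E°₁ + n₂E°₂.
E°₃ = (5×+1.49 + 2×-1.13) / 7 = (+5.190) / 7 = +0.741 V.
Simply averaging or adding the two E° values would be wrong; the electron-weighted sum is required.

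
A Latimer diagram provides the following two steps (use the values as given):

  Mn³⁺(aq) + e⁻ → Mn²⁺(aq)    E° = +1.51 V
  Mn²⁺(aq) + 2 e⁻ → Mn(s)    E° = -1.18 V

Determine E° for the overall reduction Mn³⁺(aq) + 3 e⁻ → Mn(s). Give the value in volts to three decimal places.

Standard free energies of sequential steps add: ΔG°₃ = ΔG°₁ + ΔG°₂, so n₃E°₃ = n₁E°₁ + n₂E°₂.
E°₃ = (1×+1.51 + 2×-1.18) / 3 = (-0.850) / 3 = -0.283 V.

-0.283 V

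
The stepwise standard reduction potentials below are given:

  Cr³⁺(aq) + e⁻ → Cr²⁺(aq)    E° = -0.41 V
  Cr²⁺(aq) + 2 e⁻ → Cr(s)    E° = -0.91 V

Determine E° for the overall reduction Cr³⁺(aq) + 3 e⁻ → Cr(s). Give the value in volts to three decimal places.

-0.743 V

Standard free energies of sequential steps add: ΔG°₃ = ΔG°₁ + ΔG°₂, so n₃E°₃ = n₁E°₁ + n₂E°₂.
E°₃ = (1×-0.41 + 2×-0.91) / 3 = (-2.230) / 3 = -0.743 V.
E° values themselves are not directly additive — weighting by electron count is essential.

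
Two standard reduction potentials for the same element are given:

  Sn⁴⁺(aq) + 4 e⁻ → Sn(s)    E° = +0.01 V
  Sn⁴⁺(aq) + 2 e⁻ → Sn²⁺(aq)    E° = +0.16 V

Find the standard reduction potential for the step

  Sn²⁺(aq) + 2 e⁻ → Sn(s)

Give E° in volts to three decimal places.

-0.140 V

Sequential free energies add, so n₃E°₃ = n₁E°₁ + n₂E°₂.
With n₃ = 4, and the known step contributing 2×(+0.16) V, the unknown satisfies 2·E° = 4×(+0.01) − 2×(+0.16) = -0.280.
E° = -0.280 / 2 = -0.140 V.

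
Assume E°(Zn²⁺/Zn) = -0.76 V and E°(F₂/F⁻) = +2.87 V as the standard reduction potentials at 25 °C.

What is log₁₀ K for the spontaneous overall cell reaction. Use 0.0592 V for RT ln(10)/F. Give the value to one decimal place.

Cathode: F₂/F⁻; anode: Zn²⁺/Zn. E°cell = +3.63 V, n = 2.
log K = nE°cell / 0.0592 = (2)(+3.63) / 0.0592 = 122.6.

122.6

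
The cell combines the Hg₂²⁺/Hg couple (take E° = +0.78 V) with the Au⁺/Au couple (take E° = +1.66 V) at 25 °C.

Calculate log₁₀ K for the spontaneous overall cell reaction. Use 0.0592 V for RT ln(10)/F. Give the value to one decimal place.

Cathode: Au⁺/Au; anode: Hg₂²⁺/Hg. E°cell = +0.88 V, n = 2.
log K = nE°cell / 0.0592 = (2)(+0.88) / 0.0592 = 29.7.

29.7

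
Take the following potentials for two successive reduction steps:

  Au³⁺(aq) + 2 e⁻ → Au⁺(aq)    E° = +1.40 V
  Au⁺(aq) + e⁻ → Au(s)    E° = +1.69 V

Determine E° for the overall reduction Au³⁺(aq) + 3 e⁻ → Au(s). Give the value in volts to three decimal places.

Since ΔG° = −nFE° is additive over sequential reductions, n₃E°₃ = n₁E°₁ + n₂E°₂.
E°₃ = (2×+1.40 + 1×+1.69) / 3 = (+4.490) / 3 = +1.497 V.

+1.497 V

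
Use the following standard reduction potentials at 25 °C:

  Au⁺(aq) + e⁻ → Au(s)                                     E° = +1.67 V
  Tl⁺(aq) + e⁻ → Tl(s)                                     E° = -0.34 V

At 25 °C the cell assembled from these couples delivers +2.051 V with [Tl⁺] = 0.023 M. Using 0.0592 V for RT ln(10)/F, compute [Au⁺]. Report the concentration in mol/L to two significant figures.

Au⁺/Au is the cathode, Tl⁺/Tl the anode: E°cell = +2.01 V, n = 1.
Overall reaction: Au⁺(aq) + Tl(s) → Au(s) + Tl⁺(aq); Q = [Tl⁺]^1/[Au⁺]^1.
From E = E° − (0.0592/n) log Q: log Q = (E° − E)·n/0.0592 = (+2.01 − (+2.051))·1/0.0592 = -0.6926.
So 1·log[Au⁺] = 1·log(0.023) − log Q = -1.6383 − (-0.6926) = -0.9457; [Au⁺] = 10^(-0.9457) ≈ 0.11 M.

0.11 M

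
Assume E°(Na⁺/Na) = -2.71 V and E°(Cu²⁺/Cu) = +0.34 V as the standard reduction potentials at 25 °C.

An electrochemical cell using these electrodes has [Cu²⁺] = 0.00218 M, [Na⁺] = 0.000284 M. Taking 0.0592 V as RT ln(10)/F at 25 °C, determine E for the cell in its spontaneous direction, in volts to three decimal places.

Cu²⁺/Cu is the cathode (higher E°), Na⁺/Na the anode: E°cell = +0.34 − (-2.71) = +3.05 V, n = 2.
Overall: Cu²⁺(aq) + 2 Na(s) → Cu(s) + 2 Na⁺(aq)
Q = [Na⁺]^2 / ([Cu²⁺]); log Q = -4.432.
E = E° − (0.0592/n) log Q = +3.05 − (0.0592/2)(-4.432) = +3.181 V.

+3.181 V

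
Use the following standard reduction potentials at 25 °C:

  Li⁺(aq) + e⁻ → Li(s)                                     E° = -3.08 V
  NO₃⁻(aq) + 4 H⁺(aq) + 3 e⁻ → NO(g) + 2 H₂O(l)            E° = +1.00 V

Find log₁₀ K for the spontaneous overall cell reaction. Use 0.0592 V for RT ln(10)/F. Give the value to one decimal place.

206.8

Cathode: NO₃⁻/NO; anode: Li⁺/Li. E°cell = +4.08 V, n = 3.
log K = nE°cell / 0.0592 = (3)(+4.08) / 0.0592 = 206.8.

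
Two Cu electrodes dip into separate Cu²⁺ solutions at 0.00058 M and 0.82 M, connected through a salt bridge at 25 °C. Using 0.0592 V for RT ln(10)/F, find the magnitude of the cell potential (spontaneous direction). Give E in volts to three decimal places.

For a concentration cell E°cell = 0. The 0.82 M side is the cathode (reduction is favoured where [Cu²⁺] is higher).
With n = 2, E = −(0.0592/2) log([Cu²⁺]ₐₙ/[Cu²⁺]꜀ₐₜ) = −(0.0592/2) log(0.00058/0.82) = −(0.0592/2)(-3.150) = +0.093 V.

+0.093 V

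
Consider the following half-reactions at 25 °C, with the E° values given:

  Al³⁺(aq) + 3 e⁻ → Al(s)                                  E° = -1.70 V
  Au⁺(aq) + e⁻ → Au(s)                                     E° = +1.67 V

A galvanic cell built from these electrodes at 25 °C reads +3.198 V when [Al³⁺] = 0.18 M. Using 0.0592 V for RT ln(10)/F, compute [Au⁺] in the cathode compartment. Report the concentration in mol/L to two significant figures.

Au⁺/Au is the cathode, Al³⁺/Al the anode: E°cell = +3.37 V, n = 3.
Overall reaction: 3 Au⁺(aq) + Al(s) → 3 Au(s) + Al³⁺(aq); Q = [Al³⁺]^1/[Au⁺]^3.
From E = E° − (0.0592/n) log Q: log Q = (E° − E)·n/0.0592 = (+3.37 − (+3.198))·3/0.0592 = 8.7162.
So 3·log[Au⁺] = 1·log(0.18) − log Q = -0.7447 − (8.7162) = -9.4609; log[Au⁺] = -9.4609 / 3 = -3.1536; [Au⁺] = 10^(-3.1536) ≈ 0.00070 M.

0.00070 M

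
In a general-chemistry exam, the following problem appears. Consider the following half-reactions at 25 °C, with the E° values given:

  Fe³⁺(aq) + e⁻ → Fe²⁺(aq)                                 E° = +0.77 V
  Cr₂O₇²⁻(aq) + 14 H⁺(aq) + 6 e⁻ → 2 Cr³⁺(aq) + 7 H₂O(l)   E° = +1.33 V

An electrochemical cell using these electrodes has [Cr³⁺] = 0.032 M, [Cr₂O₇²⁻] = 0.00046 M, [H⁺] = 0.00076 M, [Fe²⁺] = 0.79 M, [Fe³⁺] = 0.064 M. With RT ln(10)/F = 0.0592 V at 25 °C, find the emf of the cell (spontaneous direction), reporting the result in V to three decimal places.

+0.190 V

Cr₂O₇²⁻/Cr³⁺ is the cathode (higher E°), Fe³⁺/Fe²⁺ the anode: E°cell = +1.33 − (+0.77) = +0.56 V, n = 6.
Overall: Cr₂O₇²⁻(aq) + 14 H⁺(aq) + 6 Fe²⁺(aq) → 2 Cr³⁺(aq) + 7 H₂O(l) + 6 Fe³⁺(aq)
Q = [Cr³⁺]^2·[Fe³⁺]^6 / ([Cr₂O₇²⁻]·[H⁺]^14·[Fe²⁺]^6); log Q = 37.467.
E = E° − (0.0592/n) log Q = +0.56 − (0.0592/6)(37.467) = +0.190 V.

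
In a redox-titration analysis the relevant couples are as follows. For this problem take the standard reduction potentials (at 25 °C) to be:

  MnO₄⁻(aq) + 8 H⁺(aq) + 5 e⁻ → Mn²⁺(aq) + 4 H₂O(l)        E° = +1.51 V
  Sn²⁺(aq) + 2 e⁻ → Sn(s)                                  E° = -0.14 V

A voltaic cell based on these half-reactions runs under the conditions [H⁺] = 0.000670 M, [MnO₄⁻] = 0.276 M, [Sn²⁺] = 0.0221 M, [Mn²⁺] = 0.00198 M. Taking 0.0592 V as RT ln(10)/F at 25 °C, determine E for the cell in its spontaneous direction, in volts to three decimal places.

MnO₄⁻/Mn²⁺ is the cathode (higher E°), Sn²⁺/Sn the anode: E°cell = +1.51 − (-0.14) = +1.65 V, n = 10.
Overall: 2 MnO₄⁻(aq) + 16 H⁺(aq) + 5 Sn(s) → 2 Mn²⁺(aq) + 8 H₂O(l) + 5 Sn²⁺(aq)
Q = [Mn²⁺]^2·[Sn²⁺]^5 / ([MnO₄⁻]^2·[H⁺]^16); log Q = 38.216.
E = E° − (0.0592/n) log Q = +1.65 − (0.0592/10)(38.216) = +1.424 V.

+1.424 V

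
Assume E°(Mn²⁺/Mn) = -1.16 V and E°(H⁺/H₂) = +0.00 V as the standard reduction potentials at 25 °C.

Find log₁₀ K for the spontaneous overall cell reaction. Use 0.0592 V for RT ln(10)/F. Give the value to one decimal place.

Cathode: H⁺/H₂; anode: Mn²⁺/Mn. E°cell = +1.16 V, n = 2.
log K = nE°cell / 0.0592 = (2)(+1.16) / 0.0592 = 39.2.

39.2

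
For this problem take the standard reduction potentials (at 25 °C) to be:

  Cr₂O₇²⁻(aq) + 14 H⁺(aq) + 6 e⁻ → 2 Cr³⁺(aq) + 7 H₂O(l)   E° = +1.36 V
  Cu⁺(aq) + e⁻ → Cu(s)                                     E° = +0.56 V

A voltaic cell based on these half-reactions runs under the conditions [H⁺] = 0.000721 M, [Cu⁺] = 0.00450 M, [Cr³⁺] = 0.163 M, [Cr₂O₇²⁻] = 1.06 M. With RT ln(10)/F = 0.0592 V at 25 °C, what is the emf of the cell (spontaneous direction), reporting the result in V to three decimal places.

+0.521 V

Cr₂O₇²⁻/Cr³⁺ is the cathode (higher E°), Cu⁺/Cu the anode: E°cell = +1.36 − (+0.56) = +0.80 V, n = 6.
Overall: Cr₂O₇²⁻(aq) + 14 H⁺(aq) + 6 Cu(s) → 2 Cr³⁺(aq) + 7 H₂O(l) + 6 Cu⁺(aq)
Q = [Cr³⁺]^2·[Cu⁺]^6 / ([Cr₂O₇²⁻]·[H⁺]^14); log Q = 28.307.
E = E° − (0.0592/n) log Q = +0.80 − (0.0592/6)(28.307) = +0.521 V.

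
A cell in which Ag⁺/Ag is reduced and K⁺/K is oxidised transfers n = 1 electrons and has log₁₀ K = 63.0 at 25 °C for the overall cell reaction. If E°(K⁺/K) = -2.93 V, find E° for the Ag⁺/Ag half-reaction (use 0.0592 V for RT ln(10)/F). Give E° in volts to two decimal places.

+0.80 V

E°cell = (0.0592/n)·log K = (0.0592/1)(63.0) = +3.730 V.
Since Ag⁺/Ag is the cathode and K⁺/K the anode, E°cell = E°(Ag⁺/Ag) − E°(K⁺/K).
So E°(Ag⁺/Ag) = E°cell + E°(K⁺/K) = +3.730 + (-2.93) = +0.80 V.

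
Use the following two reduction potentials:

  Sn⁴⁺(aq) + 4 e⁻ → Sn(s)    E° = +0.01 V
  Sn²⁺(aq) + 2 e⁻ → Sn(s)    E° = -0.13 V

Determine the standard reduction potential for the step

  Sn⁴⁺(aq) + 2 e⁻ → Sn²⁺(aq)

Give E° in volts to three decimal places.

Sequential free energies add, so n₃E°₃ = n₁E°₁ + n₂E°₂.
With n₃ = 4, and the known step contributing 2×(-0.13) V, the unknown satisfies 2·E° = 4×(+0.01) − 2×(-0.13) = +0.300.
E° = +0.300 / 2 = +0.150 V.

+0.150 V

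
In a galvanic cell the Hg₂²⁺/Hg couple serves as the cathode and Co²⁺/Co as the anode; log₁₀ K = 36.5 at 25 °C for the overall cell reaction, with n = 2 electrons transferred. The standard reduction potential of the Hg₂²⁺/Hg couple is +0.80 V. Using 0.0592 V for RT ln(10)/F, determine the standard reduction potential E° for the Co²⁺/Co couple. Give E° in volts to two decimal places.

E°cell = (0.0592/n)·log K = (0.0592/2)(36.5) = +1.080 V.
Since Hg₂²⁺/Hg is the cathode and Co²⁺/Co the anode, E°cell = E°(Hg₂²⁺/Hg) − E°(Co²⁺/Co).
So E°(Co²⁺/Co) = E°(Hg₂²⁺/Hg) − E°cell = (+0.80) − (+1.080) = -0.28 V.

-0.28 V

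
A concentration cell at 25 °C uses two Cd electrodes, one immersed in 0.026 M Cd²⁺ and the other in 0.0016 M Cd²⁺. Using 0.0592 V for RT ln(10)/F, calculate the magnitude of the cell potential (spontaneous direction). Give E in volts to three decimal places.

For a concentration cell E°cell = 0. The 0.026 M side is the cathode (reduction is favoured where [Cd²⁺] is higher).
With n = 2, E = −(0.0592/2) log([Cd²⁺]ₐₙ/[Cd²⁺]꜀ₐₜ) = −(0.0592/2) log(0.0016/0.026) = −(0.0592/2)(-1.211) = +0.036 V.

+0.036 V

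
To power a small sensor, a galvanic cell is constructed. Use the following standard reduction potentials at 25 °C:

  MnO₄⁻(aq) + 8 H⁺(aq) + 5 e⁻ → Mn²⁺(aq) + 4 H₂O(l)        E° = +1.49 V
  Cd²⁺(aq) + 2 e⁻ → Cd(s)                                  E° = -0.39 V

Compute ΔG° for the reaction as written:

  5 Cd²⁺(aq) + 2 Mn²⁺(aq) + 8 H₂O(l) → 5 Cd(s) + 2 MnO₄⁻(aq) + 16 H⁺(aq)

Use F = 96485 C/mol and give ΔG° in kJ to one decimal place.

+1813.9 kJ

As written, Cd²⁺/Cd is reduced (cathode) and MnO₄⁻/Mn²⁺ is oxidised (anode), so E°cell = (-0.39) − (+1.49) = -1.88 V.
Balancing electrons gives n = 10.
ΔG° = −nFE° = −(10)(96485)(-1.88) = 1,813,918 J = +1813.9 kJ.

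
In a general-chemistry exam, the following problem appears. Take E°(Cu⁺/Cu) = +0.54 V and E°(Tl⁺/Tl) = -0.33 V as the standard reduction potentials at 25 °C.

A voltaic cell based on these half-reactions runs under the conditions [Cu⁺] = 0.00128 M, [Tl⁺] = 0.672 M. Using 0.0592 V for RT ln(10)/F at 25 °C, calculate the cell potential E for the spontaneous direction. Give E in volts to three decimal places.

Cu⁺/Cu is the cathode (higher E°), Tl⁺/Tl the anode: E°cell = +0.54 − (-0.33) = +0.87 V, n = 1.
Overall: Cu⁺(aq) + Tl(s) → Cu(s) + Tl⁺(aq)
Q = [Tl⁺] / ([Cu⁺]); log Q = 2.720.
E = E° − (0.0592/n) log Q = +0.87 − (0.0592/1)(2.720) = +0.709 V.

+0.709 V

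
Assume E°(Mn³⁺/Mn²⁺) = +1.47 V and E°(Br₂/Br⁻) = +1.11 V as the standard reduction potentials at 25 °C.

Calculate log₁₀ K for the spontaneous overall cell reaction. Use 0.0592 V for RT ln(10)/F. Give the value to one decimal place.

12.2

Cathode: Mn³⁺/Mn²⁺; anode: Br₂/Br⁻. E°cell = +0.36 V, n = 2.
log K = nE°cell / 0.0592 = (2)(+0.36) / 0.0592 = 12.2.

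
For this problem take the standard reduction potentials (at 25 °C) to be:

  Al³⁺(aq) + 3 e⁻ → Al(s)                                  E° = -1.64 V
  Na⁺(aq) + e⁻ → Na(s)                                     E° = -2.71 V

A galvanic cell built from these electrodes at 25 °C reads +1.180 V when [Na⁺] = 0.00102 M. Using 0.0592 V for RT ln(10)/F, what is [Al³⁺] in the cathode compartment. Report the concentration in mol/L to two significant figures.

0.00040 M

Al³⁺/Al is the cathode, Na⁺/Na the anode: E°cell = +1.07 V, n = 3.
Overall reaction: Al³⁺(aq) + 3 Na(s) → Al(s) + 3 Na⁺(aq); Q = [Na⁺]^3/[Al³⁺]^1.
From E = E° − (0.0592/n) log Q: log Q = (E° − E)·n/0.0592 = (+1.07 − (+1.180))·3/0.0592 = -5.5743.
So 1·log[Al³⁺] = 3·log(0.00102) − log Q = -8.9742 − (-5.5743) = -3.3999; [Al³⁺] = 10^(-3.3999) ≈ 0.00040 M.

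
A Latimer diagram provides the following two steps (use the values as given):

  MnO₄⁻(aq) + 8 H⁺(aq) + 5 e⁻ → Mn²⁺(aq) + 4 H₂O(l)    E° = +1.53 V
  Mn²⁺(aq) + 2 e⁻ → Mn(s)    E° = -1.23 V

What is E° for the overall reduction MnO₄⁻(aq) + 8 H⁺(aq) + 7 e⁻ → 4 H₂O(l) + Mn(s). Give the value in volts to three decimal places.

+0.741 V

Since ΔG° = −nFE° is additive over sequential reductions, n₃E°₃ = n₁E°₁ + n₂E°₂.
E°₃ = (5×+1.53 + 2×-1.23) / 7 = (+5.190) / 7 = +0.741 V.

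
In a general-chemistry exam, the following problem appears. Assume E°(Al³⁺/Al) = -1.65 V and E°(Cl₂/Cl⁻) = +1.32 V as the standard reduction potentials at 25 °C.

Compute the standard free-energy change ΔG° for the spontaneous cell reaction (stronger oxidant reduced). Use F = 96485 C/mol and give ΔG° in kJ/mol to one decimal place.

-1719.4 kJ/mol

Cl₂/Cl⁻ (E° = +1.32 V) is the cathode; Al³⁺/Al (E° = -1.65 V) is the anode, so E°cell = +2.97 V.
Balancing electrons gives n = 6 (lcm of 2 and 3).
ΔG° = −nFE° = −(6)(96485)(+2.97) = -1,719,363 J = -1719.4 kJ/mol.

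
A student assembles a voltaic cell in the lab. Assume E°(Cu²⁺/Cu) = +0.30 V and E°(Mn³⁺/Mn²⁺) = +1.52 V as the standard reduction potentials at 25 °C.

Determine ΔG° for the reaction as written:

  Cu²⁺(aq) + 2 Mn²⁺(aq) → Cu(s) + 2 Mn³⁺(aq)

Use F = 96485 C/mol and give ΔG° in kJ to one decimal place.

+235.4 kJ

As written, Cu²⁺/Cu is reduced (cathode) and Mn³⁺/Mn²⁺ is oxidised (anode), so E°cell = (+0.30) − (+1.52) = -1.22 V.
Balancing electrons gives n = 2.
ΔG° = −nFE° = −(2)(96485)(-1.22) = 235,423 J = +235.4 kJ.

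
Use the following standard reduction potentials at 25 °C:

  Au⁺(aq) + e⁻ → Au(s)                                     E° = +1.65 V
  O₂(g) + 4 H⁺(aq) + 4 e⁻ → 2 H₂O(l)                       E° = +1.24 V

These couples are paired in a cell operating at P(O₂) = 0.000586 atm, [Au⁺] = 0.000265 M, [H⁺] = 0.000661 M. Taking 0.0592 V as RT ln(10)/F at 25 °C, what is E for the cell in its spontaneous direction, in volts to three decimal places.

+0.434 V

Au⁺/Au is the cathode (higher E°), O₂/H₂O the anode: E°cell = +1.65 − (+1.24) = +0.41 V, n = 4.
Overall: 4 Au⁺(aq) + 2 H₂O(l) → 4 Au(s) + O₂(g) + 4 H⁺(aq)
Q = P(O₂)·[H⁺]^4 / ([Au⁺]^4); log Q = -1.644.
E = E° − (0.0592/n) log Q = +0.41 − (0.0592/4)(-1.644) = +0.434 V.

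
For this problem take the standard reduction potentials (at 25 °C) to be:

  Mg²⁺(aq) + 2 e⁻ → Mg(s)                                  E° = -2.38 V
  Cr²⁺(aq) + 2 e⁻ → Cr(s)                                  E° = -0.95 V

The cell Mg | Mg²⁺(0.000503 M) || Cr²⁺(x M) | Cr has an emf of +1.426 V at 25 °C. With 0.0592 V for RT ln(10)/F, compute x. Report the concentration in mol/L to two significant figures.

0.00037 M

Cr²⁺/Cr is the cathode, Mg²⁺/Mg the anode: E°cell = +1.43 V, n = 2.
Overall reaction: Cr²⁺(aq) + Mg(s) → Cr(s) + Mg²⁺(aq); Q = [Mg²⁺]^1/[Cr²⁺]^1.
From E = E° − (0.0592/n) log Q: log Q = (E° − E)·n/0.0592 = (+1.43 − (+1.426))·2/0.0592 = 0.1351.
So 1·log[Cr²⁺] = 1·log(0.000503) − log Q = -3.2984 − (0.1351) = -3.4335; [Cr²⁺] = 10^(-3.4335) ≈ 0.00037 M.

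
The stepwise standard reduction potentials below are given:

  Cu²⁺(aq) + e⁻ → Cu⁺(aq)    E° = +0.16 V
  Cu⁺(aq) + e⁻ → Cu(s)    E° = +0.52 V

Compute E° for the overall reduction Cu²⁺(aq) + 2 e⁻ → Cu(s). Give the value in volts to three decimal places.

+0.340 V

Standard free energies of sequential steps add: ΔG°₃ = ΔG°₁ + ΔG°₂, so n₃E°₃ = n₁E°₁ + n₂E°₂.
E°₃ = (1×+0.16 + 1×+0.52) / 2 = (+0.680) / 2 = +0.340 V.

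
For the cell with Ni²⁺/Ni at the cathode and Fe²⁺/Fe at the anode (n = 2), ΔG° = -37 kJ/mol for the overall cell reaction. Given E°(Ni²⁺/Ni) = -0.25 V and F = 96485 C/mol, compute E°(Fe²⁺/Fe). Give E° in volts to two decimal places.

E°cell = −ΔG°/(nF) = −(-37×10³)/((2)(96485)) = +0.192 V.
Since Ni²⁺/Ni is the cathode and Fe²⁺/Fe the anode, E°cell = E°(Ni²⁺/Ni) − E°(Fe²⁺/Fe).
So E°(Fe²⁺/Fe) = E°(Ni²⁺/Ni) − E°cell = (-0.25) − (+0.192) = -0.44 V.

-0.44 V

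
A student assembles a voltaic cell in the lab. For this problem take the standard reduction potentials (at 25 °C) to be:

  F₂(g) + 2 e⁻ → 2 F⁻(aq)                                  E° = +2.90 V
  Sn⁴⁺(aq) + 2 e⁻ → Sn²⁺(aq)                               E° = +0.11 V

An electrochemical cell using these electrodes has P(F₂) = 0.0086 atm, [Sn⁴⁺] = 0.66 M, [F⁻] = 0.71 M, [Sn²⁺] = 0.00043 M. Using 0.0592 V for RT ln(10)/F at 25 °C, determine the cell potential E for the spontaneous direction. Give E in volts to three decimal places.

F₂/F⁻ is the cathode (higher E°), Sn⁴⁺/Sn²⁺ the anode: E°cell = +2.90 − (+0.11) = +2.79 V, n = 2.
Overall: F₂(g) + Sn²⁺(aq) → 2 F⁻(aq) + Sn⁴⁺(aq)
Q = [F⁻]^2·[Sn⁴⁺] / (P(F₂)·[Sn²⁺]); log Q = 4.954.
E = E° − (0.0592/n) log Q = +2.79 − (0.0592/2)(4.954) = +2.643 V.

+2.643 V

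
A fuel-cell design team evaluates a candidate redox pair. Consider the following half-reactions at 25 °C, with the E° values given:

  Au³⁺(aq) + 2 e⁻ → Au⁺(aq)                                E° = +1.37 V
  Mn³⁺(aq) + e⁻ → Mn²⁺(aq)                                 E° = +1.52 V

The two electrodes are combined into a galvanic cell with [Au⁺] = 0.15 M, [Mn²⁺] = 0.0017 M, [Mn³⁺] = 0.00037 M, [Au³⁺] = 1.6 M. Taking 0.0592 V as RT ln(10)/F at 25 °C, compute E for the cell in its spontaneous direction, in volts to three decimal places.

+0.080 V

Mn³⁺/Mn²⁺ is the cathode (higher E°), Au³⁺/Au⁺ the anode: E°cell = +1.52 − (+1.37) = +0.15 V, n = 2.
Overall: 2 Mn³⁺(aq) + Au⁺(aq) → 2 Mn²⁺(aq) + Au³⁺(aq)
Q = [Mn²⁺]^2·[Au³⁺] / ([Mn³⁺]^2·[Au⁺]); log Q = 2.353.
E = E° − (0.0592/n) log Q = +0.15 − (0.0592/2)(2.353) = +0.080 V.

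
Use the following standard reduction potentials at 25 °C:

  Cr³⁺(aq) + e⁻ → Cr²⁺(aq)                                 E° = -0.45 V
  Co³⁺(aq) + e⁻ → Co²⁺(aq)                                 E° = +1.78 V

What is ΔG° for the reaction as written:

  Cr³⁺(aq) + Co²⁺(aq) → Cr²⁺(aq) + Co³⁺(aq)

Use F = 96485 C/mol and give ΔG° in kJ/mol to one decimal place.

As written, Cr³⁺/Cr²⁺ is reduced (cathode) and Co³⁺/Co²⁺ is oxidised (anode), so E°cell = (-0.45) − (+1.78) = -2.23 V.
Balancing electrons gives n = 1.
ΔG° = −nFE° = −(1)(96485)(-2.23) = 215,162 J = +215.2 kJ/mol.

+215.2 kJ/mol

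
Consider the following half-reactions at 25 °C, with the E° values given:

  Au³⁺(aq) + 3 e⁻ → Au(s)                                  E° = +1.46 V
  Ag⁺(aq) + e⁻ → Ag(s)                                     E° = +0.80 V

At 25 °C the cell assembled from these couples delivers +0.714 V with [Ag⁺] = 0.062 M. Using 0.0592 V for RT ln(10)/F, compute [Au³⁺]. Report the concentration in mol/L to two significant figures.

0.13 M

Au³⁺/Au is the cathode, Ag⁺/Ag the anode: E°cell = +0.66 V, n = 3.
Overall reaction: Au³⁺(aq) + 3 Ag(s) → Au(s) + 3 Ag⁺(aq); Q = [Ag⁺]^3/[Au³⁺]^1.
From E = E° − (0.0592/n) log Q: log Q = (E° − E)·n/0.0592 = (+0.66 − (+0.714))·3/0.0592 = -2.7365.
So 1·log[Au³⁺] = 3·log(0.062) − log Q = -3.6228 − (-2.7365) = -0.8863; [Au³⁺] = 10^(-0.8863) ≈ 0.13 M.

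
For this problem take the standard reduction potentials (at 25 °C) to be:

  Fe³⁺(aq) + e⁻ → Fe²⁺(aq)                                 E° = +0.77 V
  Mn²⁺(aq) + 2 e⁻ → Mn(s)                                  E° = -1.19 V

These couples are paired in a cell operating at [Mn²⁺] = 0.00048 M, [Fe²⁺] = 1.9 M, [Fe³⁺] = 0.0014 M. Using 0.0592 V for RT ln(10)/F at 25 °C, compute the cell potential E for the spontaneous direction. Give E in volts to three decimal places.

Fe³⁺/Fe²⁺ is the cathode (higher E°), Mn²⁺/Mn the anode: E°cell = +0.77 − (-1.19) = +1.96 V, n = 2.
Overall: 2 Fe³⁺(aq) + Mn(s) → 2 Fe²⁺(aq) + Mn²⁺(aq)
Q = [Fe²⁺]^2·[Mn²⁺] / ([Fe³⁺]^2); log Q = 2.946.
E = E° − (0.0592/n) log Q = +1.96 − (0.0592/2)(2.946) = +1.873 V.

+1.873 V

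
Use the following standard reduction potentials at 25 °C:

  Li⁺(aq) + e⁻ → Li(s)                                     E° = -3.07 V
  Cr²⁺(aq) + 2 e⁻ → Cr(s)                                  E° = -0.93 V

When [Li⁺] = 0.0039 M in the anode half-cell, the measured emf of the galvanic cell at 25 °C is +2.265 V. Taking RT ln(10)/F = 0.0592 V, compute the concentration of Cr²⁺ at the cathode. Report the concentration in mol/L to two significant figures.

0.25 M

Cr²⁺/Cr is the cathode, Li⁺/Li the anode: E°cell = +2.14 V, n = 2.
Overall reaction: Cr²⁺(aq) + 2 Li(s) → Cr(s) + 2 Li⁺(aq); Q = [Li⁺]^2/[Cr²⁺]^1.
From E = E° − (0.0592/n) log Q: log Q = (E° − E)·n/0.0592 = (+2.14 − (+2.265))·2/0.0592 = -4.2230.
So 1·log[Cr²⁺] = 2·log(0.0039) − log Q = -4.8179 − (-4.2230) = -0.5949; [Cr²⁺] = 10^(-0.5949) ≈ 0.25 M.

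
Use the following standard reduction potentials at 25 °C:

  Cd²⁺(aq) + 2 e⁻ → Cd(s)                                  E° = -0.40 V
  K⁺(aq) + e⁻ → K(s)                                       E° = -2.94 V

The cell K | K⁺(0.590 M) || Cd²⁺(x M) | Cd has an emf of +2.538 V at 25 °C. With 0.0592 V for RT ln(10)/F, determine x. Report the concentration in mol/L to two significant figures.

Cd²⁺/Cd is the cathode, K⁺/K the anode: E°cell = +2.54 V, n = 2.
Overall reaction: Cd²⁺(aq) + 2 K(s) → Cd(s) + 2 K⁺(aq); Q = [K⁺]^2/[Cd²⁺]^1.
From E = E° − (0.0592/n) log Q: log Q = (E° − E)·n/0.0592 = (+2.54 − (+2.538))·2/0.0592 = 0.0676.
So 1·log[Cd²⁺] = 2·log(0.59) − log Q = -0.4583 − (0.0676) = -0.5259; [Cd²⁺] = 10^(-0.5259) ≈ 0.30 M.

0.30 M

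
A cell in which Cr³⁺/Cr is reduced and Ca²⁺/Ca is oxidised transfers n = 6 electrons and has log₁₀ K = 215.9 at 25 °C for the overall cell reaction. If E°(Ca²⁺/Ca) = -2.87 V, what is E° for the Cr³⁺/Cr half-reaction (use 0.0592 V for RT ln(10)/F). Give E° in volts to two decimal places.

-0.74 V

E°cell = (0.0592/n)·log K = (0.0592/6)(215.9) = +2.130 V.
Since Cr³⁺/Cr is the cathode and Ca²⁺/Ca the anode, E°cell = E°(Cr³⁺/Cr) − E°(Ca²⁺/Ca).
So E°(Cr³⁺/Cr) = E°cell + E°(Ca²⁺/Ca) = +2.130 + (-2.87) = -0.74 V.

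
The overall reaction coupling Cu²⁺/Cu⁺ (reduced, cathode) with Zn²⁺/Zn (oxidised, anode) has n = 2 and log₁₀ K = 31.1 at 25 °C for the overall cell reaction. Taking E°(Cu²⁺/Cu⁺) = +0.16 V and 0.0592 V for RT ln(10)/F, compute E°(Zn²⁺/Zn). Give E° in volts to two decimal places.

-0.76 V

E°cell = (0.0592/n)·log K = (0.0592/2)(31.1) = +0.921 V.
Since Cu²⁺/Cu⁺ is the cathode and Zn²⁺/Zn the anode, E°cell = E°(Cu²⁺/Cu⁺) − E°(Zn²⁺/Zn).
So E°(Zn²⁺/Zn) = E°(Cu²⁺/Cu⁺) − E°cell = (+0.16) − (+0.921) = -0.76 V.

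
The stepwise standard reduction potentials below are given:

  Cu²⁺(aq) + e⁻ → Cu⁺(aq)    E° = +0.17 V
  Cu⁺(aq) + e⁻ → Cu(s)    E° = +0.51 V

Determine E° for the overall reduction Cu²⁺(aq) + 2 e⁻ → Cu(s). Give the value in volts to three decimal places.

Standard free energies of sequential steps add: ΔG°₃ = ΔG°₁ + ΔG°₂, so n₃E°₃ = n₁E°₁ + n₂E°₂.
E°₃ = (1×+0.17 + 1×+0.51) / 2 = (+0.680) / 2 = +0.340 V.

+0.340 V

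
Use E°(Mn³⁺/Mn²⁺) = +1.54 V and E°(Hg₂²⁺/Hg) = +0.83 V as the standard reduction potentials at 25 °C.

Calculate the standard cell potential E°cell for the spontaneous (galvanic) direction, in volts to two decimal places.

+0.71 V

The Mn³⁺/Mn²⁺ couple has the higher reduction potential, so it is the cathode; Hg₂²⁺/Hg is oxidised at the anode.
E°cell = E°(cathode) − E°(anode) = (+1.54) − (+0.83) = +0.71 V.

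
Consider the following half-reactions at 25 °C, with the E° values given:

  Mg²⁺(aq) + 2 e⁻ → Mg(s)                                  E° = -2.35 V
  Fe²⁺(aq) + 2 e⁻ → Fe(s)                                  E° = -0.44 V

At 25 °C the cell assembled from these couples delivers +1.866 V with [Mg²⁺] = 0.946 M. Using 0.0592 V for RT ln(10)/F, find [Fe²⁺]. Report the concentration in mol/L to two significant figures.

Fe²⁺/Fe is the cathode, Mg²⁺/Mg the anode: E°cell = +1.91 V, n = 2.
Overall reaction: Fe²⁺(aq) + Mg(s) → Fe(s) + Mg²⁺(aq); Q = [Mg²⁺]^1/[Fe²⁺]^1.
From E = E° − (0.0592/n) log Q: log Q = (E° − E)·n/0.0592 = (+1.91 − (+1.866))·2/0.0592 = 1.4865.
So 1·log[Fe²⁺] = 1·log(0.946) − log Q = -0.0241 − (1.4865) = -1.5106; [Fe²⁺] = 10^(-1.5106) ≈ 0.031 M.

0.031 M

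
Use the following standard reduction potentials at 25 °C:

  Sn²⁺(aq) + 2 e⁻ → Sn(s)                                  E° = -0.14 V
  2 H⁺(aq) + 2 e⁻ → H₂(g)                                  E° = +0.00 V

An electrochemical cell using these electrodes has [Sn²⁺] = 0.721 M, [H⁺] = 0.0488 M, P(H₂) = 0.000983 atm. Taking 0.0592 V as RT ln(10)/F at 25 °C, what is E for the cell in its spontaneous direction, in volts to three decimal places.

+0.156 V

H⁺/H₂ is the cathode (higher E°), Sn²⁺/Sn the anode: E°cell = +0.00 − (-0.14) = +0.14 V, n = 2.
Overall: 2 H⁺(aq) + Sn(s) → H₂(g) + Sn²⁺(aq)
Q = P(H₂)·[Sn²⁺] / ([H⁺]^2); log Q = -0.526.
E = E° − (0.0592/n) log Q = +0.14 − (0.0592/2)(-0.526) = +0.156 V.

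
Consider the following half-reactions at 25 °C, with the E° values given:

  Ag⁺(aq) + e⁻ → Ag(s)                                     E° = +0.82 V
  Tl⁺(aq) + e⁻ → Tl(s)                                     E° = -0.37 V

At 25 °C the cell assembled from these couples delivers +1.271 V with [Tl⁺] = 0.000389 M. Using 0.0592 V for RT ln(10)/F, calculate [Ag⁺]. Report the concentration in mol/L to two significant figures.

Ag⁺/Ag is the cathode, Tl⁺/Tl the anode: E°cell = +1.19 V, n = 1.
Overall reaction: Ag⁺(aq) + Tl(s) → Ag(s) + Tl⁺(aq); Q = [Tl⁺]^1/[Ag⁺]^1.
From E = E° − (0.0592/n) log Q: log Q = (E° − E)·n/0.0592 = (+1.19 − (+1.271))·1/0.0592 = -1.3682.
So 1·log[Ag⁺] = 1·log(0.000389) − log Q = -3.4101 − (-1.3682) = -2.0419; [Ag⁺] = 10^(-2.0419) ≈ 0.0091 M.

0.0091 M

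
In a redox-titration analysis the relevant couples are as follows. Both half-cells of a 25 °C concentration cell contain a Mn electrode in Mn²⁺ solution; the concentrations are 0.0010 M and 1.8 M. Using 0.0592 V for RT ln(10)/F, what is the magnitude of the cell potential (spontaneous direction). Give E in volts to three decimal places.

+0.096 V

For a concentration cell E°cell = 0. The 1.8 M side is the cathode (reduction is favoured where [Mn²⁺] is higher).
With n = 2, E = −(0.0592/2) log([Mn²⁺]ₐₙ/[Mn²⁺]꜀ₐₜ) = −(0.0592/2) log(0.001/1.8) = −(0.0592/2)(-3.255) = +0.096 V.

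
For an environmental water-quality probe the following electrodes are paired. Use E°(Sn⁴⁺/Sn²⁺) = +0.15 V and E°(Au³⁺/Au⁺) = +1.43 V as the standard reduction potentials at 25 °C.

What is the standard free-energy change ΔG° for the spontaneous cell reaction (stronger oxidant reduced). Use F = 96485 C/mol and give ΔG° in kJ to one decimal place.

Au³⁺/Au⁺ (E° = +1.43 V) is the cathode; Sn⁴⁺/Sn²⁺ (E° = +0.15 V) is the anode, so E°cell = +1.28 V.
Balancing electrons gives n = 2 (lcm of 2 and 2).
ΔG° = −nFE° = −(2)(96485)(+1.28) = -247,002 J = -247.0 kJ.

-247.0 kJ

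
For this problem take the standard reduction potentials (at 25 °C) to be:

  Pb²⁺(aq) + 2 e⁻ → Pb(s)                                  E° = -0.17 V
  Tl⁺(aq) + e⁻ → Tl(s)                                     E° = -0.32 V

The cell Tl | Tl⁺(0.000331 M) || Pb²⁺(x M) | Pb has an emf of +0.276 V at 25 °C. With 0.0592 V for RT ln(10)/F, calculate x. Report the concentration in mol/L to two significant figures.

0.0020 M

Pb²⁺/Pb is the cathode, Tl⁺/Tl the anode: E°cell = +0.15 V, n = 2.
Overall reaction: Pb²⁺(aq) + 2 Tl(s) → Pb(s) + 2 Tl⁺(aq); Q = [Tl⁺]^2/[Pb²⁺]^1.
From E = E° − (0.0592/n) log Q: log Q = (E° − E)·n/0.0592 = (+0.15 − (+0.276))·2/0.0592 = -4.2568.
So 1·log[Pb²⁺] = 2·log(0.000331) − log Q = -6.9603 − (-4.2568) = -2.7035; [Pb²⁺] = 10^(-2.7035) ≈ 0.0020 M.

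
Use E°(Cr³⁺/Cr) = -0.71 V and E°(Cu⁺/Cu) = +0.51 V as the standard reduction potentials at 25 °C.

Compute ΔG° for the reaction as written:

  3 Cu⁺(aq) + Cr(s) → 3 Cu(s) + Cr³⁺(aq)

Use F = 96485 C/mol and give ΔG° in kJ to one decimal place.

As written, Cu⁺/Cu is reduced (cathode) and Cr³⁺/Cr is oxidised (anode), so E°cell = (+0.51) − (-0.71) = +1.22 V.
Balancing electrons gives n = 3.
ΔG° = −nFE° = −(3)(96485)(+1.22) = -353,135 J = -353.1 kJ.

-353.1 kJ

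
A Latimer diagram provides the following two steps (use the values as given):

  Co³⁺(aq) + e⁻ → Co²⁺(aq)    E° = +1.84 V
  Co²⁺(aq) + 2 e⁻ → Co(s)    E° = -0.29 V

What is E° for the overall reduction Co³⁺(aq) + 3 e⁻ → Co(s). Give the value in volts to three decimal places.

Since ΔG° = −nFE° is additive over sequential reductions, n₃E°₃ = n₁E°₁ + n₂E°₂.
E°₃ = (1×+1.84 + 2×-0.29) / 3 = (+1.260) / 3 = +0.420 V.
E° values themselves are not directly additive — weighting by electron count is essential.

+0.420 V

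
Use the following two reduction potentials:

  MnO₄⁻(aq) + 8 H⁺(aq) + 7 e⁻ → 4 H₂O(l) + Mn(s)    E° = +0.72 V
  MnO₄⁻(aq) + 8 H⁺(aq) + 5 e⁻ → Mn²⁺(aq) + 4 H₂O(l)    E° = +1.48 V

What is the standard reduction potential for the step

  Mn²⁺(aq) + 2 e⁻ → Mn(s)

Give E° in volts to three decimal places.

-1.180 V

Sequential free energies add, so n₃E°₃ = n₁E°₁ + n₂E°₂.
With n₃ = 7, and the known step contributing 5×(+1.48) V, the unknown satisfies 2·E° = 7×(+0.72) − 5×(+1.48) = -2.360.
E° = -2.360 / 2 = -1.180 V.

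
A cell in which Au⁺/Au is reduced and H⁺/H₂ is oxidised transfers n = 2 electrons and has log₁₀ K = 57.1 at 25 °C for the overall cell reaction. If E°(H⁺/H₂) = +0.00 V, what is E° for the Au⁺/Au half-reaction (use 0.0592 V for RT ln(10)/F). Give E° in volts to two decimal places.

+1.69 V

E°cell = (0.0592/n)·log K = (0.0592/2)(57.1) = +1.690 V.
Since Au⁺/Au is the cathode and H⁺/H₂ the anode, E°cell = E°(Au⁺/Au) − E°(H⁺/H₂).
So E°(Au⁺/Au) = E°cell + E°(H⁺/H₂) = +1.690 + (+0.00) = +1.69 V.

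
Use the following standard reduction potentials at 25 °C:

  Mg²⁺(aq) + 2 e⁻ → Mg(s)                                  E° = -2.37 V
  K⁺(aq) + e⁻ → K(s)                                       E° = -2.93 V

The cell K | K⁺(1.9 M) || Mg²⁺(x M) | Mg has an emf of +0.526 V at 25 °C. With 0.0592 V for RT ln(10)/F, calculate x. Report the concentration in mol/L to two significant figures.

0.26 M

Mg²⁺/Mg is the cathode, K⁺/K the anode: E°cell = +0.56 V, n = 2.
Overall reaction: Mg²⁺(aq) + 2 K(s) → Mg(s) + 2 K⁺(aq); Q = [K⁺]^2/[Mg²⁺]^1.
From E = E° − (0.0592/n) log Q: log Q = (E° − E)·n/0.0592 = (+0.56 − (+0.526))·2/0.0592 = 1.1486.
So 1·log[Mg²⁺] = 2·log(1.9) − log Q = 0.5575 − (1.1486) = -0.5911; [Mg²⁺] = 10^(-0.5911) ≈ 0.26 M.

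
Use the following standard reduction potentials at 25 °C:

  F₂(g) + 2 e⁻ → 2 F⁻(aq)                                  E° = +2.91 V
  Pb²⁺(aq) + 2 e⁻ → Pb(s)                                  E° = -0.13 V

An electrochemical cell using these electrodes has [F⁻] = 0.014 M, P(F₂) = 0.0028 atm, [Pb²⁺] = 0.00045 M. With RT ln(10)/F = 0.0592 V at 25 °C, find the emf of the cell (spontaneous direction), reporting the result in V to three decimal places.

F₂/F⁻ is the cathode (higher E°), Pb²⁺/Pb the anode: E°cell = +2.91 − (-0.13) = +3.04 V, n = 2.
Overall: F₂(g) + Pb(s) → 2 F⁻(aq) + Pb²⁺(aq)
Q = [F⁻]^2·[Pb²⁺] / (P(F₂)); log Q = -4.502.
E = E° − (0.0592/n) log Q = +3.04 − (0.0592/2)(-4.502) = +3.173 V.

+3.173 V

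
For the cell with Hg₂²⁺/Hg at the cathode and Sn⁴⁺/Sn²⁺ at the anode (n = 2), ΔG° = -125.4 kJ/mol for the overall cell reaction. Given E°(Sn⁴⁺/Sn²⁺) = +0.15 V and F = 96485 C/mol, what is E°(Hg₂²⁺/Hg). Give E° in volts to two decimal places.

E°cell = −ΔG°/(nF) = −(-125.4×10³)/((2)(96485)) = +0.650 V.
Since Hg₂²⁺/Hg is the cathode and Sn⁴⁺/Sn²⁺ the anode, E°cell = E°(Hg₂²⁺/Hg) − E°(Sn⁴⁺/Sn²⁺).
So E°(Hg₂²⁺/Hg) = E°cell + E°(Sn⁴⁺/Sn²⁺) = +0.650 + (+0.15) = +0.80 V.

+0.80 V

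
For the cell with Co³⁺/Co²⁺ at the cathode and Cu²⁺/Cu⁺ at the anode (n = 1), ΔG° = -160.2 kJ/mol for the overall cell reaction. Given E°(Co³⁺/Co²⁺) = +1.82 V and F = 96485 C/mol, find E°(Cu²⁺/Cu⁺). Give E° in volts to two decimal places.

+0.16 V

E°cell = −ΔG°/(nF) = −(-160.2×10³)/((1)(96485)) = +1.660 V.
Since Co³⁺/Co²⁺ is the cathode and Cu²⁺/Cu⁺ the anode, E°cell = E°(Co³⁺/Co²⁺) − E°(Cu²⁺/Cu⁺).
So E°(Cu²⁺/Cu⁺) = E°(Co³⁺/Co²⁺) − E°cell = (+1.82) − (+1.660) = +0.16 V.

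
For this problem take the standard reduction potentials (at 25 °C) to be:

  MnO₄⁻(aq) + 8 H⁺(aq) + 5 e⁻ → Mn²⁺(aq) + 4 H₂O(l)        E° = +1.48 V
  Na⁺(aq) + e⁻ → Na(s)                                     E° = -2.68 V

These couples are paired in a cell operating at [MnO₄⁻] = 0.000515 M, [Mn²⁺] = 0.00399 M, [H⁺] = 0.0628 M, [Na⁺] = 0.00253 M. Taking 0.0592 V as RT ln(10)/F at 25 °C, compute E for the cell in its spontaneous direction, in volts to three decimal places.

MnO₄⁻/Mn²⁺ is the cathode (higher E°), Na⁺/Na the anode: E°cell = +1.48 − (-2.68) = +4.16 V, n = 5.
Overall: MnO₄⁻(aq) + 8 H⁺(aq) + 5 Na(s) → Mn²⁺(aq) + 4 H₂O(l) + 5 Na⁺(aq)
Q = [Mn²⁺]·[Na⁺]^5 / ([MnO₄⁻]·[H⁺]^8); log Q = -2.479.
E = E° − (0.0592/n) log Q = +4.16 − (0.0592/5)(-2.479) = +4.189 V.

+4.189 V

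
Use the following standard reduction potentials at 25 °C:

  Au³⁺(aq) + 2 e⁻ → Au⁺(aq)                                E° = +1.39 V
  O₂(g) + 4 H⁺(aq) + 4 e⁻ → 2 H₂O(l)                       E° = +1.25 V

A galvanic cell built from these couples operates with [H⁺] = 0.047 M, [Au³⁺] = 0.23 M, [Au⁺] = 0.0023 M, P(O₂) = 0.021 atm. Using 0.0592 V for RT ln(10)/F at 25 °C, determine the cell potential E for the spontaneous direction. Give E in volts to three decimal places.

+0.303 V

Au³⁺/Au⁺ is the cathode (higher E°), O₂/H₂O the anode: E°cell = +1.39 − (+1.25) = +0.14 V, n = 4.
Overall: 2 Au³⁺(aq) + 2 H₂O(l) → 2 Au⁺(aq) + O₂(g) + 4 H⁺(aq)
Q = [Au⁺]^2·P(O₂)·[H⁺]^4 / ([Au³⁺]^2); log Q = -10.989.
E = E° − (0.0592/n) log Q = +0.14 − (0.0592/4)(-10.989) = +0.303 V.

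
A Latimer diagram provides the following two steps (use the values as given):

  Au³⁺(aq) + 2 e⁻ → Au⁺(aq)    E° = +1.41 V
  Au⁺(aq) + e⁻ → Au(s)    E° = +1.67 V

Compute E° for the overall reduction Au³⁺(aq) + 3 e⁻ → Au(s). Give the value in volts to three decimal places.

+1.497 V

Since ΔG° = −nFE° is additive over sequential reductions, n₃E°₃ = n₁E°₁ + n₂E°₂.
E°₃ = (2×+1.41 + 1×+1.67) / 3 = (+4.490) / 3 = +1.497 V.
Simply averaging or adding the two E° values would be wrong; the electron-weighted sum is required.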